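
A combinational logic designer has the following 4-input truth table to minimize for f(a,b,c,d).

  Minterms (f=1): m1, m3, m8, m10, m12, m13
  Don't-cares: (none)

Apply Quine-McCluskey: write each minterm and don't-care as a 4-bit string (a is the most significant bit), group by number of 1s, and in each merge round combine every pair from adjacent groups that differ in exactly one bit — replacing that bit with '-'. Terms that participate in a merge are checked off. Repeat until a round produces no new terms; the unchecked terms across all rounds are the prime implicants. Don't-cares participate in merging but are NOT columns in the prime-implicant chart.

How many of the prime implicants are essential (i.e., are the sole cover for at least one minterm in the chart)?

[col 0] 0001*, 0011*, 1000*, 1010*, 1100*, 1101*
[col 1] 00-1, 1-00, 10-0, 110-
Prime implicants: 00-1, 1-00, 10-0, 110-
PI chart (minterm → PIs covering it):
  1 | 00-1  (sole → essential)
  3 | 00-1  (sole → essential)
  8 | 1-00,10-0
  10 | 10-0  (sole → essential)
  12 | 1-00,110-
  13 | 110-  (sole → essential)
Essential prime implicants: 00-1, 10-0, 110-

3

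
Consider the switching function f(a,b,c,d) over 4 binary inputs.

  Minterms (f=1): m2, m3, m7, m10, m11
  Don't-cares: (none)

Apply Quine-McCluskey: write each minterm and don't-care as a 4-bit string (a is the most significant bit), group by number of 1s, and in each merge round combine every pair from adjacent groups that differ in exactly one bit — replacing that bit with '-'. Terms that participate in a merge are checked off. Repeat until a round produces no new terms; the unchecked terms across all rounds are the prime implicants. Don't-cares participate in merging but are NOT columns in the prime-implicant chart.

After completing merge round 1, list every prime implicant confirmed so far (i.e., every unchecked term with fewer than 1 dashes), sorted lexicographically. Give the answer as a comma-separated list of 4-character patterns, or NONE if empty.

size-2^0 implicants → 0010(✓)  0011(✓)  0111(✓)  1010(✓)  1011(✓)
size-2^1 implicants → -010(✓)  -011(✓)  0-11  001-(✓)  101-(✓)
size-2^2 implicants → -01-
Unchecked terms (primes): -01-, 0-11

NONE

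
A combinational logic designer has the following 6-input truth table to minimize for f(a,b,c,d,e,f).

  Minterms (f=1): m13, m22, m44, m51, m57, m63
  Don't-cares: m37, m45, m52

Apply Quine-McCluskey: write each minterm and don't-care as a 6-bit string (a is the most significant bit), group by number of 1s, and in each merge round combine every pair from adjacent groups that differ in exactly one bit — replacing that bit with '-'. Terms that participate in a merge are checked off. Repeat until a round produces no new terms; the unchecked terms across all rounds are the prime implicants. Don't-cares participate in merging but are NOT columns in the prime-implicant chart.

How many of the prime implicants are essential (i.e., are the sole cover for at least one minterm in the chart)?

6

size-2^0 implicants → 001101(✓)  010110  100101(✓)  101100(✓)  101101(✓)  110011  110100  111001  111111
size-2^1 implicants → -01101  10-101  10110-
Unchecked terms (primes): -01101, 010110, 10-101, 10110-, 110011, 110100, 111001, 111111
Minterm coverage:
  m13 ⊆ -01101 [E]
  m22 ⊆ 010110 [E]
  m44 ⊆ 10110- [E]
  m51 ⊆ 110011 [E]
  m57 ⊆ 111001 [E]
  m63 ⊆ 111111 [E]
E = {-01101, 010110, 10110-, 110011, 111001, 111111}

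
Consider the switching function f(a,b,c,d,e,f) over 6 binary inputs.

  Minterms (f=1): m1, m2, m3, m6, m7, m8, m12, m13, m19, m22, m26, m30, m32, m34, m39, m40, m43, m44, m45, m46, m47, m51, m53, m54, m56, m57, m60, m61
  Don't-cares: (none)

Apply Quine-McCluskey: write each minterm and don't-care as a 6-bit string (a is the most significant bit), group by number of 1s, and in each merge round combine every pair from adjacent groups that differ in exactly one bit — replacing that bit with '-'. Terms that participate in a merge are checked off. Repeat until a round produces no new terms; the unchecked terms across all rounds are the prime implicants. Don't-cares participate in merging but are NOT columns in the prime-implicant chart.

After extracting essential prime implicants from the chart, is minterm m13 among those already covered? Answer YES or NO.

YES

[col 0] 000001*, 000010*, 000011*, 000110*, 000111*, 001000*, 001100*, 001101*, 010011*, 010110*, 011010*, 011110*, 100000*, 100010*, 100111*, 101000*, 101011*, 101100*, 101101*, 101110*, 101111*, 110011*, 110101*, 110110*, 111000*, 111001*, 111100*, 111101*
[col 1] -00010, -00111, -01000*, -01100*, -01101*, -10011, -10110, 0-0011, 0-0110, 000-10*, 000-11*, 0000-1, 00001-*, 00011-*, 001-00*, 00110-*, 01-110, 011-10, 1-1000*, 1-1100*, 1-1101*, 10-000, 10-111, 1000-0, 101-00*, 101-11, 1011-0*, 1011-1*, 10110-*, 10111-*, 11-101, 111-00*, 111-01*, 11100-*, 11110-*
[col 2] -01-00, -0110-, 000-1-, 1-1-00, 1-110-, 1011--, 111-0-
Prime implicants: -00010, -00111, -01-00, -0110-, -10011, -10110, 0-0011, 0-0110, 000-1-, 0000-1, 01-110, 011-10, 1-1-00, 1-110-, 10-000, 10-111, 1000-0, 101-11, 1011--, 11-101, 111-0-
PI chart (minterm → PIs covering it):
  1 | 0000-1  (sole → essential)
  2 | -00010,000-1-
  3 | 0-0011,000-1-,0000-1
  6 | 0-0110,000-1-
  7 | -00111,000-1-
  8 | -01-00  (sole → essential)
  12 | -01-00,-0110-
  13 | -0110-  (sole → essential)
  19 | -10011,0-0011
  22 | -10110,0-0110,01-110
  26 | 011-10  (sole → essential)
  30 | 01-110,011-10
  32 | 10-000,1000-0
  34 | -00010,1000-0
  39 | -00111,10-111
  40 | -01-00,1-1-00,10-000
  43 | 101-11  (sole → essential)
  44 | -01-00,-0110-,1-1-00,1-110-,1011--
  45 | -0110-,1-110-,1011--
  46 | 1011--  (sole → essential)
  47 | 10-111,101-11,1011--
  51 | -10011  (sole → essential)
  53 | 11-101  (sole → essential)
  54 | -10110  (sole → essential)
  56 | 1-1-00,111-0-
  57 | 111-0-  (sole → essential)
  60 | 1-1-00,1-110-,111-0-
  61 | 1-110-,11-101,111-0-
Essential prime implicants: -01-00, -0110-, -10011, -10110, 0000-1, 011-10, 101-11, 1011--, 11-101, 111-0-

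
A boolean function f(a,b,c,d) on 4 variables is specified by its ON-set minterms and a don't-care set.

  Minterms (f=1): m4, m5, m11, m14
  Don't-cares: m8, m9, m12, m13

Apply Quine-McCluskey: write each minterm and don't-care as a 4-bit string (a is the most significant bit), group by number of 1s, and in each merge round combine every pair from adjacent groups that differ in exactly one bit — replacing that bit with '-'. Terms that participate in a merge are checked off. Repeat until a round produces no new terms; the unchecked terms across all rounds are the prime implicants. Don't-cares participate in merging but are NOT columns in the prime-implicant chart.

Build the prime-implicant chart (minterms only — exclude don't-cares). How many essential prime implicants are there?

size-2^0 implicants → 0100(✓)  0101(✓)  1000(✓)  1001(✓)  1011(✓)  1100(✓)  1101(✓)  1110(✓)
size-2^1 implicants → -100(✓)  -101(✓)  010-(✓)  1-00(✓)  1-01(✓)  10-1  100-(✓)  11-0  110-(✓)
size-2^2 implicants → -10-  1-0-
Unchecked terms (primes): -10-, 1-0-, 10-1, 11-0
Minterm coverage:
  m4 ⊆ -10- [E]
  m5 ⊆ -10- [E]
  m11 ⊆ 10-1 [E]
  m14 ⊆ 11-0 [E]
E = {-10-, 10-1, 11-0}

3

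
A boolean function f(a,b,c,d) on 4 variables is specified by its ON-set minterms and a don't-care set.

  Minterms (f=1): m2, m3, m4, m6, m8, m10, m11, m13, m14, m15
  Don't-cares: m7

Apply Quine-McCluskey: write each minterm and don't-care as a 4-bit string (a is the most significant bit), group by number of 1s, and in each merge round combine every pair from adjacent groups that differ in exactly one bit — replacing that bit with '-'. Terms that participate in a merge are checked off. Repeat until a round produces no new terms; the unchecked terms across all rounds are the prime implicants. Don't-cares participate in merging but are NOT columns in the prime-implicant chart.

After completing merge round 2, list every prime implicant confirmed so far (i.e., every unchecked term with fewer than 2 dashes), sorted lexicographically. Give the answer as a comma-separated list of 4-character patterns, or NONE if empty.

01-0, 10-0, 11-1

[col 0] 0010*, 0011*, 0100*, 0110*, 0111*, 1000*, 1010*, 1011*, 1101*, 1110*, 1111*
[col 1] -010*, -011*, -110*, -111*, 0-10*, 0-11*, 001-*, 01-0, 011-*, 1-10*, 1-11*, 10-0, 101-*, 11-1, 111-*
[col 2] --10*, --11*, -01-*, -11-*, 0-1-*, 1-1-*
[col 3] --1-
Prime implicants: --1-, 01-0, 10-0, 11-1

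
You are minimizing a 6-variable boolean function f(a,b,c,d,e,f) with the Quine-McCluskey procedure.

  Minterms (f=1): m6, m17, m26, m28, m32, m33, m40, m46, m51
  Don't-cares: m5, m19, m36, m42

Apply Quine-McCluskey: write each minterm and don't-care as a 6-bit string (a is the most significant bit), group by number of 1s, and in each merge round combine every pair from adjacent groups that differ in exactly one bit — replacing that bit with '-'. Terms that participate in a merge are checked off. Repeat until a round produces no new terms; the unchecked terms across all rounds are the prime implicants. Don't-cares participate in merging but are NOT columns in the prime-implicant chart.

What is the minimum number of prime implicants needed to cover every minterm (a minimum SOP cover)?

8

Round 0: 000101 000110 010001✓ 010011✓ 011010 011100 100000✓ 100001✓ 100100✓ 101000✓ 101010✓ 101110✓ 110011✓
Round 1: -10011 0100-1 10-000 100-00 10000- 101-10 1010-0
PIs = {-10011, 000101, 000110, 0100-1, 011010, 011100, 10-000, 100-00, 10000-, 101-10, 1010-0}
Coverage chart:
  m6: 000110 ←essential
  m17: 0100-1 ←essential
  m26: 011010 ←essential
  m28: 011100 ←essential
  m32: 10-000,100-00,10000-
  m33: 10000- ←essential
  m40: 10-000,1010-0
  m46: 101-10 ←essential
  m51: -10011 ←essential
Essential: -10011, 000110, 0100-1, 011010, 011100, 10000-, 101-10
Petrick residual → 10-000
Min cover (8 terms): bc'd'ef + a'b'c'def' + a'bc'd'f + a'bcd'ef' + a'bcde'f' + ab'd'e'f' + ab'c'd'e' + ab'cef'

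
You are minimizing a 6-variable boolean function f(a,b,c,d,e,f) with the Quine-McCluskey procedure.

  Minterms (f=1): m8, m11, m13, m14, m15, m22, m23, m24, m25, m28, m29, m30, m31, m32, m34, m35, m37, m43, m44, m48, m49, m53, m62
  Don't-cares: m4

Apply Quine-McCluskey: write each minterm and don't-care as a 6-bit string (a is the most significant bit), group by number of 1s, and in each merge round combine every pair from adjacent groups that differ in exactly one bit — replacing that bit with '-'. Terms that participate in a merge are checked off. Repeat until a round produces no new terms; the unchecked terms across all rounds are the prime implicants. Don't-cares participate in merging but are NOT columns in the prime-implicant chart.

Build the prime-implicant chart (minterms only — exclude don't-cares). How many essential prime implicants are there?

8

[col 0] 000100, 001000*, 001011*, 001101*, 001110*, 001111*, 010110*, 010111*, 011000*, 011001*, 011100*, 011101*, 011110*, 011111*, 100000*, 100010*, 100011*, 100101*, 101011*, 101100, 110000*, 110001*, 110101*, 111110*
[col 1] -01011, -11110, 0-1000, 0-1101*, 0-1110*, 0-1111*, 001-11, 0011-1*, 00111-*, 01-110*, 01-111*, 01011-*, 011-00*, 011-01*, 01100-*, 0111-0*, 0111-1*, 01110-*, 01111-*, 1-0000, 1-0101, 10-011, 1000-0, 10001-, 110-01, 11000-
[col 2] 0-11-1, 0-111-, 01-11-, 011-0-, 0111--
Prime implicants: -01011, -11110, 0-1000, 0-11-1, 0-111-, 000100, 001-11, 01-11-, 011-0-, 0111--, 1-0000, 1-0101, 10-011, 1000-0, 10001-, 101100, 110-01, 11000-
PI chart (minterm → PIs covering it):
  8 | 0-1000  (sole → essential)
  11 | -01011,001-11
  13 | 0-11-1  (sole → essential)
  14 | 0-111-  (sole → essential)
  15 | 0-11-1,0-111-,001-11
  22 | 01-11-  (sole → essential)
  23 | 01-11-  (sole → essential)
  24 | 0-1000,011-0-
  25 | 011-0-  (sole → essential)
  28 | 011-0-,0111--
  29 | 0-11-1,011-0-,0111--
  30 | -11110,0-111-,01-11-,0111--
  31 | 0-11-1,0-111-,01-11-,0111--
  32 | 1-0000,1000-0
  34 | 1000-0,10001-
  35 | 10-011,10001-
  37 | 1-0101  (sole → essential)
  43 | -01011,10-011
  44 | 101100  (sole → essential)
  48 | 1-0000,11000-
  49 | 110-01,11000-
  53 | 1-0101,110-01
  62 | -11110  (sole → essential)
Essential prime implicants: -11110, 0-1000, 0-11-1, 0-111-, 01-11-, 011-0-, 1-0101, 101100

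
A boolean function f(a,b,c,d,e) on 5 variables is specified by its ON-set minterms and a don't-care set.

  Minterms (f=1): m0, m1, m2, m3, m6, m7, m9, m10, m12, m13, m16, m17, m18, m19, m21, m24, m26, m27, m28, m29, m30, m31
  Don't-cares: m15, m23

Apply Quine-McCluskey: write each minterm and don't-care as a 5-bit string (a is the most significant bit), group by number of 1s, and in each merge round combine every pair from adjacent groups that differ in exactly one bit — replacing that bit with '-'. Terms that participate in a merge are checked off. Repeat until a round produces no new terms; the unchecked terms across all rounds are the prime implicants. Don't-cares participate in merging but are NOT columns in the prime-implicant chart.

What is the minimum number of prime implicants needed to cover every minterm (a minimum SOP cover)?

8

[col 0] 00000*, 00001*, 00010*, 00011*, 00110*, 00111*, 01001*, 01010*, 01100*, 01101*, 01111*, 10000*, 10001*, 10010*, 10011*, 10101*, 10111*, 11000*, 11010*, 11011*, 11100*, 11101*, 11110*, 11111*
[col 1] -0000*, -0001*, -0010*, -0011*, -0111*, -1010*, -1100*, -1101*, -1111*, 0-001, 0-010*, 0-111*, 00-10*, 00-11*, 000-0*, 000-1*, 0000-*, 0001-*, 0011-*, 01-01, 011-1*, 0110-*, 1-000*, 1-010*, 1-011*, 1-101*, 1-111*, 10-01*, 10-11*, 100-0*, 100-1*, 1000-*, 1001-*, 101-1*, 11-00*, 11-10*, 11-11*, 110-0*, 1101-*, 111-0*, 111-1*, 1110-*, 1111-*
[col 2] --010, --111, -0-11, -00-0*, -00-1*, -000-*, -001-*, -11-1, -110-, 00-1-, 000--*, 1--11, 1-0-0, 1-01-, 1-1-1, 10--1, 100--*, 11--0, 11-1-, 111--
[col 3] -00--
Prime implicants: --010, --111, -0-11, -00--, -11-1, -110-, 0-001, 00-1-, 01-01, 1--11, 1-0-0, 1-01-, 1-1-1, 10--1, 11--0, 11-1-, 111--
PI chart (minterm → PIs covering it):
  0 | -00--  (sole → essential)
  1 | -00--,0-001
  2 | --010,-00--,00-1-
  3 | -0-11,-00--,00-1-
  6 | 00-1-  (sole → essential)
  7 | --111,-0-11,00-1-
  9 | 0-001,01-01
  10 | --010  (sole → essential)
  12 | -110-  (sole → essential)
  13 | -11-1,-110-,01-01
  16 | -00--,1-0-0
  17 | -00--,10--1
  18 | --010,-00--,1-0-0,1-01-
  19 | -0-11,-00--,1--11,1-01-,10--1
  21 | 1-1-1,10--1
  24 | 1-0-0,11--0
  26 | --010,1-0-0,1-01-,11--0,11-1-
  27 | 1--11,1-01-,11-1-
  28 | -110-,11--0,111--
  29 | -11-1,-110-,1-1-1,111--
  30 | 11--0,11-1-,111--
  31 | --111,-11-1,1--11,1-1-1,11-1-,111--
Essential prime implicants: --010, -00--, -110-, 00-1-
Petrick residual → 0-001, 1--11, 1-1-1, 11--0
Minimum SOP uses 8 PIs: c'de' + b'c' + bcd' + a'c'd'e + a'b'd + ade + ace + abe'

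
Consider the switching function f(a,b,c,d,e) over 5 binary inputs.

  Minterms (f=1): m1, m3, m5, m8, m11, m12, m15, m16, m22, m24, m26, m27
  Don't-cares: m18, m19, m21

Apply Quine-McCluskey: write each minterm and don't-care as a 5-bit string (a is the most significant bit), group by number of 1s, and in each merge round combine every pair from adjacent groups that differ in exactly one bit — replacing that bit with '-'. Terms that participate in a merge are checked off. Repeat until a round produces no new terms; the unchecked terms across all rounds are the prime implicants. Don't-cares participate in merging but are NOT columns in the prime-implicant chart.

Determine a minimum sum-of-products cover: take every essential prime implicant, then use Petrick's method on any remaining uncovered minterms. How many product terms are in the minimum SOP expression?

6

[col 0] 00001*, 00011*, 00101*, 01000*, 01011*, 01100*, 01111*, 10000*, 10010*, 10011*, 10101*, 10110*, 11000*, 11010*, 11011*
[col 1] -0011*, -0101, -1000, -1011*, 0-011*, 00-01, 000-1, 01-00, 01-11, 1-000*, 1-010*, 1-011*, 10-10, 100-0*, 1001-*, 110-0*, 1101-*
[col 2] --011, 1-0-0, 1-01-
Prime implicants: --011, -0101, -1000, 00-01, 000-1, 01-00, 01-11, 1-0-0, 1-01-, 10-10
PI chart (minterm → PIs covering it):
  1 | 00-01,000-1
  3 | --011,000-1
  5 | -0101,00-01
  8 | -1000,01-00
  11 | --011,01-11
  12 | 01-00  (sole → essential)
  15 | 01-11  (sole → essential)
  16 | 1-0-0  (sole → essential)
  22 | 10-10  (sole → essential)
  24 | -1000,1-0-0
  26 | 1-0-0,1-01-
  27 | --011,1-01-
Essential prime implicants: 01-00, 01-11, 1-0-0, 10-10
Petrick residual → --011, 00-01
Minimum SOP uses 6 PIs: c'de + a'b'd'e + a'bd'e' + a'bde + ac'e' + ab'de'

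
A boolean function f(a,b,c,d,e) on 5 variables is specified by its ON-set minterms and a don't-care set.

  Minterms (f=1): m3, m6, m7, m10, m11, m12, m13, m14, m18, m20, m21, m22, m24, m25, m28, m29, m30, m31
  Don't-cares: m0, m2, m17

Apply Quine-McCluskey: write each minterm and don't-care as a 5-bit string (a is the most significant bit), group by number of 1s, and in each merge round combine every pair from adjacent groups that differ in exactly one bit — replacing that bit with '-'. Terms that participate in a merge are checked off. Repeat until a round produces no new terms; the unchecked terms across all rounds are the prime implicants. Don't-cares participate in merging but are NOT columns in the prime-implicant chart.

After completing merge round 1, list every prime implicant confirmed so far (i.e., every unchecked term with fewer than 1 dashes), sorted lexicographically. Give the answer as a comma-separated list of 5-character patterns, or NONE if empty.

NONE

[col 0] 00000*, 00010*, 00011*, 00110*, 00111*, 01010*, 01011*, 01100*, 01101*, 01110*, 10001*, 10010*, 10100*, 10101*, 10110*, 11000*, 11001*, 11100*, 11101*, 11110*, 11111*
[col 1] -0010*, -0110*, -1100*, -1101*, -1110*, 0-010*, 0-011*, 0-110*, 00-10*, 00-11*, 000-0, 0001-*, 0011-*, 01-10*, 0101-*, 011-0*, 0110-*, 1-001*, 1-100*, 1-101*, 1-110*, 10-01*, 10-10*, 101-0*, 1010-*, 11-00*, 11-01*, 1100-*, 111-0*, 111-1*, 1110-*, 1111-*
[col 2] --110, -0-10, -11-0, -110-, 0--10, 0-01-, 00-1-, 1--01, 1-1-0, 1-10-, 11-0-, 111--
Prime implicants: --110, -0-10, -11-0, -110-, 0--10, 0-01-, 00-1-, 000-0, 1--01, 1-1-0, 1-10-, 11-0-, 111--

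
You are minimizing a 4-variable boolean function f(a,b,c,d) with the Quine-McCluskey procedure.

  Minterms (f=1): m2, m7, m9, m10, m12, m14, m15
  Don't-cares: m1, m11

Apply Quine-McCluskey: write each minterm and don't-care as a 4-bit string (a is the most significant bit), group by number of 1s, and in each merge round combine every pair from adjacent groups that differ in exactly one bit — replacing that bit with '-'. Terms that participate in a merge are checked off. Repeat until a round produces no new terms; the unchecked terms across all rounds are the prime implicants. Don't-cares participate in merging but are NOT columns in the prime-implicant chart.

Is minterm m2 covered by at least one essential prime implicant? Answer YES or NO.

YES

[col 0] 0001*, 0010*, 0111*, 1001*, 1010*, 1011*, 1100*, 1110*, 1111*
[col 1] -001, -010, -111, 1-10*, 1-11*, 10-1, 101-*, 11-0, 111-*
[col 2] 1-1-
Prime implicants: -001, -010, -111, 1-1-, 10-1, 11-0
PI chart (minterm → PIs covering it):
  2 | -010  (sole → essential)
  7 | -111  (sole → essential)
  9 | -001,10-1
  10 | -010,1-1-
  12 | 11-0  (sole → essential)
  14 | 1-1-,11-0
  15 | -111,1-1-
Essential prime implicants: -010, -111, 11-0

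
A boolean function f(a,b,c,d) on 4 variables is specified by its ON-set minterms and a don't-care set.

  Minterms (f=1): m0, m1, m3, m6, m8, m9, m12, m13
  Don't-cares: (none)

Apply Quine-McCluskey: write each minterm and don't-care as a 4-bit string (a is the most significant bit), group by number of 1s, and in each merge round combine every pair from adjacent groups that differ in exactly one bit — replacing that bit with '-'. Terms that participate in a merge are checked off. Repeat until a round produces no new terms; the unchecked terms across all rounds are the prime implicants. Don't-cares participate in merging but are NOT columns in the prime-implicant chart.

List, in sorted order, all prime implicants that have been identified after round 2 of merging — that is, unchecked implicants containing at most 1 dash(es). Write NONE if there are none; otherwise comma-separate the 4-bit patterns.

[col 0] 0000*, 0001*, 0011*, 0110, 1000*, 1001*, 1100*, 1101*
[col 1] -000*, -001*, 00-1, 000-*, 1-00*, 1-01*, 100-*, 110-*
[col 2] -00-, 1-0-
Prime implicants: -00-, 00-1, 0110, 1-0-

00-1, 0110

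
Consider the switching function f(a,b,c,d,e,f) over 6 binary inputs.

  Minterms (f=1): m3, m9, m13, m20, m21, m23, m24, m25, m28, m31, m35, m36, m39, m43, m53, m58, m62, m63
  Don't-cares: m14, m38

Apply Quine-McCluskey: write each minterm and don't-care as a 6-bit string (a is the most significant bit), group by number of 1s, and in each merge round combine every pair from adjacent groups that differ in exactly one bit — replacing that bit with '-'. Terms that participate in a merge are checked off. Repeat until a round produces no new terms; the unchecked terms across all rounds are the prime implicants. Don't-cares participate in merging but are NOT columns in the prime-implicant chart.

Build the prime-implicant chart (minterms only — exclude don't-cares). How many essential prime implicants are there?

[col 0] 000011*, 001001*, 001101*, 001110, 010100*, 010101*, 010111*, 011000*, 011001*, 011100*, 011111*, 100011*, 100100*, 100110*, 100111*, 101011*, 110101*, 111010*, 111110*, 111111*
[col 1] -00011, -10101, -11111, 0-1001, 001-01, 01-100, 01-111, 0101-1, 01010-, 011-00, 01100-, 10-011, 100-11, 1001-0, 10011-, 111-10, 11111-
Prime implicants: -00011, -10101, -11111, 0-1001, 001-01, 001110, 01-100, 01-111, 0101-1, 01010-, 011-00, 01100-, 10-011, 100-11, 1001-0, 10011-, 111-10, 11111-
PI chart (minterm → PIs covering it):
  3 | -00011  (sole → essential)
  9 | 0-1001,001-01
  13 | 001-01  (sole → essential)
  20 | 01-100,01010-
  21 | -10101,0101-1,01010-
  23 | 01-111,0101-1
  24 | 011-00,01100-
  25 | 0-1001,01100-
  28 | 01-100,011-00
  31 | -11111,01-111
  35 | -00011,10-011,100-11
  36 | 1001-0  (sole → essential)
  39 | 100-11,10011-
  43 | 10-011  (sole → essential)
  53 | -10101  (sole → essential)
  58 | 111-10  (sole → essential)
  62 | 111-10,11111-
  63 | -11111,11111-
Essential prime implicants: -00011, -10101, 001-01, 10-011, 1001-0, 111-10

6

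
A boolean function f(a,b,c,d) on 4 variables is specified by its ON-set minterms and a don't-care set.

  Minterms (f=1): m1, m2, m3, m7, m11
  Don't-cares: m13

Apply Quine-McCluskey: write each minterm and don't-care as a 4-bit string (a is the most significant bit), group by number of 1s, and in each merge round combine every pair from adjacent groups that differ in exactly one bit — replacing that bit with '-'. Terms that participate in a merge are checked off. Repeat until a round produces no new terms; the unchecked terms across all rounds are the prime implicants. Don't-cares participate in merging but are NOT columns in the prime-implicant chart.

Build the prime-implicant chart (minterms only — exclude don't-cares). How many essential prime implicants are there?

4

[col 0] 0001*, 0010*, 0011*, 0111*, 1011*, 1101
[col 1] -011, 0-11, 00-1, 001-
Prime implicants: -011, 0-11, 00-1, 001-, 1101
PI chart (minterm → PIs covering it):
  1 | 00-1  (sole → essential)
  2 | 001-  (sole → essential)
  3 | -011,0-11,00-1,001-
  7 | 0-11  (sole → essential)
  11 | -011  (sole → essential)
Essential prime implicants: -011, 0-11, 00-1, 001-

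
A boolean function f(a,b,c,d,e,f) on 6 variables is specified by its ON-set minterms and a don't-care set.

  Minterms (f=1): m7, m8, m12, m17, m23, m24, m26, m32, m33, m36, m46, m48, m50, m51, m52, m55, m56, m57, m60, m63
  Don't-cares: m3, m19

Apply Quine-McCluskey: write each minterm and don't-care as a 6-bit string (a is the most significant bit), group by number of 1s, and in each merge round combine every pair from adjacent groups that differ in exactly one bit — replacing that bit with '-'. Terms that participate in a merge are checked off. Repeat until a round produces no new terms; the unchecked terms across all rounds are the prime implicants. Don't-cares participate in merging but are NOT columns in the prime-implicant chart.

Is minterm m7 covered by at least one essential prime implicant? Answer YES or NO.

[col 0] 000011*, 000111*, 001000*, 001100*, 010001*, 010011*, 010111*, 011000*, 011010*, 100000*, 100001*, 100100*, 101110, 110000*, 110010*, 110011*, 110100*, 110111*, 111000*, 111001*, 111100*, 111111*
[col 1] -10011*, -10111*, -11000, 0-0011*, 0-0111*, 0-1000, 000-11*, 001-00, 010-11*, 0100-1, 0110-0, 1-0000*, 1-0100*, 100-00*, 10000-, 11-000*, 11-100*, 11-111, 110-00*, 110-11*, 1100-0, 11001-, 111-00*, 11100-
[col 2] -10-11, 0-0-11, 1-0-00, 11--00
Prime implicants: -10-11, -11000, 0-0-11, 0-1000, 001-00, 0100-1, 0110-0, 1-0-00, 10000-, 101110, 11--00, 11-111, 1100-0, 11001-, 11100-
PI chart (minterm → PIs covering it):
  7 | 0-0-11  (sole → essential)
  8 | 0-1000,001-00
  12 | 001-00  (sole → essential)
  17 | 0100-1  (sole → essential)
  23 | -10-11,0-0-11
  24 | -11000,0-1000,0110-0
  26 | 0110-0  (sole → essential)
  32 | 1-0-00,10000-
  33 | 10000-  (sole → essential)
  36 | 1-0-00  (sole → essential)
  46 | 101110  (sole → essential)
  48 | 1-0-00,11--00,1100-0
  50 | 1100-0,11001-
  51 | -10-11,11001-
  52 | 1-0-00,11--00
  55 | -10-11,11-111
  56 | -11000,11--00,11100-
  57 | 11100-  (sole → essential)
  60 | 11--00  (sole → essential)
  63 | 11-111  (sole → essential)
Essential prime implicants: 0-0-11, 001-00, 0100-1, 0110-0, 1-0-00, 10000-, 101110, 11--00, 11-111, 11100-

YES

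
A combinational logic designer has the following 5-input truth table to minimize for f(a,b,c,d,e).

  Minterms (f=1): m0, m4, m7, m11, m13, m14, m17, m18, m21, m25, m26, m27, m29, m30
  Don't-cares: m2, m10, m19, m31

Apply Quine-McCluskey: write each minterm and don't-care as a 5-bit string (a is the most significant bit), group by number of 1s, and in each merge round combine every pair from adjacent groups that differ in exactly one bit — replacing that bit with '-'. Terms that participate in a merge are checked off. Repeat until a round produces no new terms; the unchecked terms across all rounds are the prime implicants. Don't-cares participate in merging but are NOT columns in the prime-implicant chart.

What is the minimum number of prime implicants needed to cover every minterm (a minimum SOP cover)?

Round 0: 00000✓ 00010✓ 00100✓ 00111 01010✓ 01011✓ 01101✓ 01110✓ 10001✓ 10010✓ 10011✓ 10101✓ 11001✓ 11010✓ 11011✓ 11101✓ 11110✓ 11111✓
Round 1: -0010✓ -1010✓ -1011✓ -1101 -1110✓ 0-010✓ 00-00 000-0 01-10✓ 0101-✓ 1-001✓ 1-010✓ 1-011✓ 1-101✓ 10-01✓ 100-1✓ 1001-✓ 11-01✓ 11-10✓ 11-11✓ 110-1✓ 1101-✓ 111-1✓ 1111-✓
Round 2: --010 -1-10 -101- 1--01 1-0-1 1-01- 11--1 11-1-
PIs = {--010, -1-10, -101-, -1101, 00-00, 000-0, 00111, 1--01, 1-0-1, 1-01-, 11--1, 11-1-}
Coverage chart:
  m0: 00-00,000-0
  m4: 00-00 ←essential
  m7: 00111 ←essential
  m11: -101- ←essential
  m13: -1101 ←essential
  m14: -1-10 ←essential
  m17: 1--01,1-0-1
  m18: --010,1-01-
  m21: 1--01 ←essential
  m25: 1--01,1-0-1,11--1
  m26: --010,-1-10,-101-,1-01-,11-1-
  m27: -101-,1-0-1,1-01-,11--1,11-1-
  m29: -1101,1--01,11--1
  m30: -1-10,11-1-
Essential: -1-10, -101-, -1101, 00-00, 00111, 1--01
Petrick residual → --010
Min cover (7 terms): c'de' + bde' + bc'd + bcd'e + a'b'd'e' + a'b'cde + ad'e

7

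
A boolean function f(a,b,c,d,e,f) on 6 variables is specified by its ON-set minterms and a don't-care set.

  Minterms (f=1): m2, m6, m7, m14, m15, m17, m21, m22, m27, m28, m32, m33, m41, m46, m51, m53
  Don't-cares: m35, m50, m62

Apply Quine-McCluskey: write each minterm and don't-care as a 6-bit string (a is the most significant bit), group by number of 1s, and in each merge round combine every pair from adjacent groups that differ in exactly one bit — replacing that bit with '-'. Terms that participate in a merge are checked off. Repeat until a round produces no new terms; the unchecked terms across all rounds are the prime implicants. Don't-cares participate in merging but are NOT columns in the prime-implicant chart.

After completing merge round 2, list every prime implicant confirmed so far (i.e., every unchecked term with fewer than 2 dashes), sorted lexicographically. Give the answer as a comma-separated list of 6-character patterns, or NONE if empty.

-01110, -10101, 0-0110, 000-10, 010-01, 011011, 011100, 1-0011, 1-1110, 10-001, 1000-1, 10000-, 11001-

Round 0: 000010✓ 000110✓ 000111✓ 001110✓ 001111✓ 010001✓ 010101✓ 010110✓ 011011 011100 100000✓ 100001✓ 100011✓ 101001✓ 101110✓ 110010✓ 110011✓ 110101✓ 111110✓
Round 1: -01110 -10101 0-0110 00-110✓ 00-111✓ 000-10 00011-✓ 00111-✓ 010-01 1-0011 1-1110 10-001 1000-1 10000- 11001-
Round 2: 00-11-
PIs = {-01110, -10101, 0-0110, 00-11-, 000-10, 010-01, 011011, 011100, 1-0011, 1-1110, 10-001, 1000-1, 10000-, 11001-}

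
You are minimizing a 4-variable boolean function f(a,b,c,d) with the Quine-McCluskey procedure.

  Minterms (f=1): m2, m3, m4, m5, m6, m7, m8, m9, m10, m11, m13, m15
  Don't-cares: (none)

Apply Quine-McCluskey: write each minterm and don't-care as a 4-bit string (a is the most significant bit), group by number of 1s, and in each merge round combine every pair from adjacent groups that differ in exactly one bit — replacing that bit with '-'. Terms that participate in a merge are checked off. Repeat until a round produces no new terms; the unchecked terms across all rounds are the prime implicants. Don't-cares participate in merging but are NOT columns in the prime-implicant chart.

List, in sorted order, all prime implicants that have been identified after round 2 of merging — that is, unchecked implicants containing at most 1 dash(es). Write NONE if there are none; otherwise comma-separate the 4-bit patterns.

Round 0: 0010✓ 0011✓ 0100✓ 0101✓ 0110✓ 0111✓ 1000✓ 1001✓ 1010✓ 1011✓ 1101✓ 1111✓
Round 1: -010✓ -011✓ -101✓ -111✓ 0-10✓ 0-11✓ 001-✓ 01-0✓ 01-1✓ 010-✓ 011-✓ 1-01✓ 1-11✓ 10-0✓ 10-1✓ 100-✓ 101-✓ 11-1✓
Round 2: --11 -01- -1-1 0-1- 01-- 1--1 10--
PIs = {--11, -01-, -1-1, 0-1-, 01--, 1--1, 10--}

NONE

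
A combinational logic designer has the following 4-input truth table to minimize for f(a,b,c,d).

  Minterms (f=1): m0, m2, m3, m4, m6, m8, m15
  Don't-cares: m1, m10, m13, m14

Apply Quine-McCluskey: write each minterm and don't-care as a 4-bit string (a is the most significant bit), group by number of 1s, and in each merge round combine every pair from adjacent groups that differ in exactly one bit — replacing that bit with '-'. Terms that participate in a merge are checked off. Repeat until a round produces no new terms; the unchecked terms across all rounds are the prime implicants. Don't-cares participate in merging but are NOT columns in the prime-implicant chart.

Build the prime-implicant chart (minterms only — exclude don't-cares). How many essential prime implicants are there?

[col 0] 0000*, 0001*, 0010*, 0011*, 0100*, 0110*, 1000*, 1010*, 1101*, 1110*, 1111*
[col 1] -000*, -010*, -110*, 0-00*, 0-10*, 00-0*, 00-1*, 000-*, 001-*, 01-0*, 1-10*, 10-0*, 11-1, 111-
[col 2] --10, -0-0, 0--0, 00--
Prime implicants: --10, -0-0, 0--0, 00--, 11-1, 111-
PI chart (minterm → PIs covering it):
  0 | -0-0,0--0,00--
  2 | --10,-0-0,0--0,00--
  3 | 00--  (sole → essential)
  4 | 0--0  (sole → essential)
  6 | --10,0--0
  8 | -0-0  (sole → essential)
  15 | 11-1,111-
Essential prime implicants: -0-0, 0--0, 00--

3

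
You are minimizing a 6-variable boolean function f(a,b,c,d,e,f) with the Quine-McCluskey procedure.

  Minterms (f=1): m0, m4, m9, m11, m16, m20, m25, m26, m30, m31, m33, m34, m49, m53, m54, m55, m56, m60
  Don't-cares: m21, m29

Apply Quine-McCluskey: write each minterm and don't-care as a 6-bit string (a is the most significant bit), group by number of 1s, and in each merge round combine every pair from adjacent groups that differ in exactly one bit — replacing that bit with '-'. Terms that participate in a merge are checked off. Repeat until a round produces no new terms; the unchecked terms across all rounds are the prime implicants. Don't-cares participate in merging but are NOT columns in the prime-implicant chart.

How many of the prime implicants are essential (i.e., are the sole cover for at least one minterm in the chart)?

[col 0] 000000*, 000100*, 001001*, 001011*, 010000*, 010100*, 010101*, 011001*, 011010*, 011101*, 011110*, 011111*, 100001*, 100010, 110001*, 110101*, 110110*, 110111*, 111000*, 111100*
[col 1] -10101, 0-0000*, 0-0100*, 0-1001, 000-00*, 0010-1, 01-101, 010-00*, 01010-, 011-01, 011-10, 0111-1, 01111-, 1-0001, 110-01, 1101-1, 11011-, 111-00
[col 2] 0-0-00
Prime implicants: -10101, 0-0-00, 0-1001, 0010-1, 01-101, 01010-, 011-01, 011-10, 0111-1, 01111-, 1-0001, 100010, 110-01, 1101-1, 11011-, 111-00
PI chart (minterm → PIs covering it):
  0 | 0-0-00  (sole → essential)
  4 | 0-0-00  (sole → essential)
  9 | 0-1001,0010-1
  11 | 0010-1  (sole → essential)
  16 | 0-0-00  (sole → essential)
  20 | 0-0-00,01010-
  25 | 0-1001,011-01
  26 | 011-10  (sole → essential)
  30 | 011-10,01111-
  31 | 0111-1,01111-
  33 | 1-0001  (sole → essential)
  34 | 100010  (sole → essential)
  49 | 1-0001,110-01
  53 | -10101,110-01,1101-1
  54 | 11011-  (sole → essential)
  55 | 1101-1,11011-
  56 | 111-00  (sole → essential)
  60 | 111-00  (sole → essential)
Essential prime implicants: 0-0-00, 0010-1, 011-10, 1-0001, 100010, 11011-, 111-00

7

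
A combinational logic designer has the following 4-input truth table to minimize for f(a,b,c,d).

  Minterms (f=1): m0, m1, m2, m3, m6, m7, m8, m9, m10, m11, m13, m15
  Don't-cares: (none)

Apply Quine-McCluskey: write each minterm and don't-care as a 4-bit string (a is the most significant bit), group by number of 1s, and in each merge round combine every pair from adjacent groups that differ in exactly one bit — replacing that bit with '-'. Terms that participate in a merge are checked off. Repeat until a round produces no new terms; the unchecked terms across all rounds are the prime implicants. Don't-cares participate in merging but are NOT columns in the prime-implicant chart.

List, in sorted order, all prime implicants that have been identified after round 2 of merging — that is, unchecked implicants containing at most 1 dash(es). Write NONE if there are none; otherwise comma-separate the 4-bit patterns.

NONE

size-2^0 implicants → 0000(✓)  0001(✓)  0010(✓)  0011(✓)  0110(✓)  0111(✓)  1000(✓)  1001(✓)  1010(✓)  1011(✓)  1101(✓)  1111(✓)
size-2^1 implicants → -000(✓)  -001(✓)  -010(✓)  -011(✓)  -111(✓)  0-10(✓)  0-11(✓)  00-0(✓)  00-1(✓)  000-(✓)  001-(✓)  011-(✓)  1-01(✓)  1-11(✓)  10-0(✓)  10-1(✓)  100-(✓)  101-(✓)  11-1(✓)
size-2^2 implicants → --11  -0-0(✓)  -0-1(✓)  -00-(✓)  -01-(✓)  0-1-  00--(✓)  1--1  10--(✓)
size-2^3 implicants → -0--
Unchecked terms (primes): --11, -0--, 0-1-, 1--1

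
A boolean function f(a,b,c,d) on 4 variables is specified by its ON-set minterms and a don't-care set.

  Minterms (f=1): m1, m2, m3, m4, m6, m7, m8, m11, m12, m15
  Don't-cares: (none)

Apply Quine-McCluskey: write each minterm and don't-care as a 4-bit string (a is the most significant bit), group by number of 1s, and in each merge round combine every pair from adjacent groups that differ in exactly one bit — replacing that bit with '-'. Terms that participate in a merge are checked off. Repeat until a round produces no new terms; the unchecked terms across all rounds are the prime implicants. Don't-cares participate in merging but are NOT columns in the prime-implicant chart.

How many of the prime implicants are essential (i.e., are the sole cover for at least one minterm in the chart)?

Round 0: 0001✓ 0010✓ 0011✓ 0100✓ 0110✓ 0111✓ 1000✓ 1011✓ 1100✓ 1111✓
Round 1: -011✓ -100 -111✓ 0-10✓ 0-11✓ 00-1 001-✓ 01-0 011-✓ 1-00 1-11✓
Round 2: --11 0-1-
PIs = {--11, -100, 0-1-, 00-1, 01-0, 1-00}
Coverage chart:
  m1: 00-1 ←essential
  m2: 0-1- ←essential
  m3: --11,0-1-,00-1
  m4: -100,01-0
  m6: 0-1-,01-0
  m7: --11,0-1-
  m8: 1-00 ←essential
  m11: --11 ←essential
  m12: -100,1-00
  m15: --11 ←essential
Essential: --11, 0-1-, 00-1, 1-00

4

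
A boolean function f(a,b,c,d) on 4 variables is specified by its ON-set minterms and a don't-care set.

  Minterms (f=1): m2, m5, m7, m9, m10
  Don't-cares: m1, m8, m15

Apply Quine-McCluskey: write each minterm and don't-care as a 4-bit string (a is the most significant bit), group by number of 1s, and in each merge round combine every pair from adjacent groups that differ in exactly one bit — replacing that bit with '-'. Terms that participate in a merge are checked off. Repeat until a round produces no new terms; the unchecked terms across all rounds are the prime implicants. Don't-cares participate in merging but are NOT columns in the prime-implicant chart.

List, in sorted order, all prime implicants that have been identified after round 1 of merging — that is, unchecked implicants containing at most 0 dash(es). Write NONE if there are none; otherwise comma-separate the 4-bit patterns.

NONE

size-2^0 implicants → 0001(✓)  0010(✓)  0101(✓)  0111(✓)  1000(✓)  1001(✓)  1010(✓)  1111(✓)
size-2^1 implicants → -001  -010  -111  0-01  01-1  10-0  100-
Unchecked terms (primes): -001, -010, -111, 0-01, 01-1, 10-0, 100-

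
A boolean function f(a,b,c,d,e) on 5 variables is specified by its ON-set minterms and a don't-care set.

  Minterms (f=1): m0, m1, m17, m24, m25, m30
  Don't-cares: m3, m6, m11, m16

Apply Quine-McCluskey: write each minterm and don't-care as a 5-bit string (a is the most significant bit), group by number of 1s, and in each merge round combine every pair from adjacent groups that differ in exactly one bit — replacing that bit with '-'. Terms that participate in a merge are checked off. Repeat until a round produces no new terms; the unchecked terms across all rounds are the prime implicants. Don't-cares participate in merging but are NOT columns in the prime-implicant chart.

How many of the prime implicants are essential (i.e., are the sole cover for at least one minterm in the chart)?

3

[col 0] 00000*, 00001*, 00011*, 00110, 01011*, 10000*, 10001*, 11000*, 11001*, 11110
[col 1] -0000*, -0001*, 0-011, 000-1, 0000-*, 1-000*, 1-001*, 1000-*, 1100-*
[col 2] -000-, 1-00-
Prime implicants: -000-, 0-011, 000-1, 00110, 1-00-, 11110
PI chart (minterm → PIs covering it):
  0 | -000-  (sole → essential)
  1 | -000-,000-1
  17 | -000-,1-00-
  24 | 1-00-  (sole → essential)
  25 | 1-00-  (sole → essential)
  30 | 11110  (sole → essential)
Essential prime implicants: -000-, 1-00-, 11110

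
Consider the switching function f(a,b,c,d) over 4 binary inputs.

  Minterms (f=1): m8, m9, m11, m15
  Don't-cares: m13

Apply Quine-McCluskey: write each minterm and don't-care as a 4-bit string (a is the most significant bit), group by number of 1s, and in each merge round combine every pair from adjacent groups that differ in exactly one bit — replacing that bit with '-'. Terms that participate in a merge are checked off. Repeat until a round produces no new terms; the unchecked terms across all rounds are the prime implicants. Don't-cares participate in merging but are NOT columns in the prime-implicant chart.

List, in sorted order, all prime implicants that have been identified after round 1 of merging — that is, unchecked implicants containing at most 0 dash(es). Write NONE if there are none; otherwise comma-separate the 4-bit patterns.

[col 0] 1000*, 1001*, 1011*, 1101*, 1111*
[col 1] 1-01*, 1-11*, 10-1*, 100-, 11-1*
[col 2] 1--1
Prime implicants: 1--1, 100-

NONE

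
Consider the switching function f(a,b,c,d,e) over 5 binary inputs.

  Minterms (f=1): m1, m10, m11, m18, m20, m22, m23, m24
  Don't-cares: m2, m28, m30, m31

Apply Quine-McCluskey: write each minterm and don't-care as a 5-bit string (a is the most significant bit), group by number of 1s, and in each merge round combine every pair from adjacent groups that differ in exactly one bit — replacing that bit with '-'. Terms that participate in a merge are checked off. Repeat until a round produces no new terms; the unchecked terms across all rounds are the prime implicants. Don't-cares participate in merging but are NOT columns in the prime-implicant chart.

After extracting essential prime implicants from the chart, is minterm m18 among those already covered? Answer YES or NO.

size-2^0 implicants → 00001  00010(✓)  01010(✓)  01011(✓)  10010(✓)  10100(✓)  10110(✓)  10111(✓)  11000(✓)  11100(✓)  11110(✓)  11111(✓)
size-2^1 implicants → -0010  0-010  0101-  1-100(✓)  1-110(✓)  1-111(✓)  10-10  101-0(✓)  1011-(✓)  11-00  111-0(✓)  1111-(✓)
size-2^2 implicants → 1-1-0  1-11-
Unchecked terms (primes): -0010, 0-010, 00001, 0101-, 1-1-0, 1-11-, 10-10, 11-00
Minterm coverage:
  m1 ⊆ 00001 [E]
  m10 ⊆ 0-010,0101-
  m11 ⊆ 0101- [E]
  m18 ⊆ -0010,10-10
  m20 ⊆ 1-1-0 [E]
  m22 ⊆ 1-1-0,1-11-,10-10
  m23 ⊆ 1-11- [E]
  m24 ⊆ 11-00 [E]
E = {00001, 0101-, 1-1-0, 1-11-, 11-00}

NO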